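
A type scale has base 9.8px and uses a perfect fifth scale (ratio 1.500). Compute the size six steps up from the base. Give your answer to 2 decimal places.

111.63px

A modular type scale is a geometric sequence: sizeₙ = base × rⁿ.
9.8 × 1.500⁶ = 9.8 × 11.39062 ≈ 111.63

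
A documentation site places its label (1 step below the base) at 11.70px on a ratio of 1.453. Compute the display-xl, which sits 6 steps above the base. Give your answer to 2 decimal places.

159.97px

11.70 × 1.453⁷ = 11.70 × 13.67286 ≈ 159.972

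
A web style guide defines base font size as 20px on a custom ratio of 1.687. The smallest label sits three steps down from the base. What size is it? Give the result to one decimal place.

4.2px

20.0 ÷ 1.687³ = 20.0 ÷ 4.80115 ≈ 4.17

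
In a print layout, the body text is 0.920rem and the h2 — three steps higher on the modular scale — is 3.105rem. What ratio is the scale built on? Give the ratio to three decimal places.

r³ = 3.105 / 0.920, so r = (3.105/0.920)^(1/3).
r = 3.3750^(1/3) ≈ 1.5000

1.500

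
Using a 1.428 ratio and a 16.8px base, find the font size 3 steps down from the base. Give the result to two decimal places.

Each step on a modular scale multiplies by the ratio, so the size n steps from the base is base × ratioⁿ.
16.8 ÷ 1.428³ = 16.8 ÷ 2.91195 ≈ 5.77

5.77px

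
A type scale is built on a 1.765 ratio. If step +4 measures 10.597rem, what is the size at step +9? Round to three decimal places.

181.512rem

10.597 × 1.765⁵ = 10.597 × 17.12867 ≈ 181.512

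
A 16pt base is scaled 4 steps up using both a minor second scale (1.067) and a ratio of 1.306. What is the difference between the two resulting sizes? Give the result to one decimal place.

25.8pt

Minor second: 16.0 × 1.067⁴ = 20.739pt
At 1.306: 16.0 × 1.306⁴ = 46.547pt
Difference: 46.547 − 20.739 = 25.808pt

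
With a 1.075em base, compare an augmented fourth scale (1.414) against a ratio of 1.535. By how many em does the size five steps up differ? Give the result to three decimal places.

3.085em

Augmented fourth: 1.075 × 1.414⁵ = 6.07653em
At 1.535: 1.075 × 1.535⁵ = 9.16116em
Difference: 9.16116 − 6.07653 = 3.08463em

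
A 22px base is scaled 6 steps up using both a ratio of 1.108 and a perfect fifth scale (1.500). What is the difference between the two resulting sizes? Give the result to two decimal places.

At 1.108: 22.0 × 1.108⁶ = 40.7063px
Perfect fifth: 22.0 × 1.500⁶ = 250.5938px
Difference: 250.5938 − 40.7063 = 209.8875px

209.89px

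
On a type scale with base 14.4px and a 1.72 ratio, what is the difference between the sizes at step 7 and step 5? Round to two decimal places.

424.53px

Step 5: 14.4 × 1.72⁵ = 216.7728px
Step 7: 14.4 × 1.72⁷ = 641.3006px
Difference: 641.3006 − 216.7728 = 424.5278px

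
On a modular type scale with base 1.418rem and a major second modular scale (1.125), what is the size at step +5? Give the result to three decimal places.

1.418 × 1.125⁵ = 1.418 × 1.80203 ≈ 2.555

2.555rem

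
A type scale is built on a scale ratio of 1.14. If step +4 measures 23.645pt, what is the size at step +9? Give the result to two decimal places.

The gap is 9 − (4) = 5 steps, so the factor is 1.14^5.
23.645 × 1.14⁵ = 23.645 × 1.92541 ≈ 45.526

45.53pt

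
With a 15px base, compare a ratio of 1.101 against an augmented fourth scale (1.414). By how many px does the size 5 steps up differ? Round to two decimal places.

At 1.101: 15.0 × 1.101⁵ = 24.2677px
Augmented fourth: 15.0 × 1.414⁵ = 84.7888px
Difference: 84.7888 − 24.2677 = 60.5211px

60.52px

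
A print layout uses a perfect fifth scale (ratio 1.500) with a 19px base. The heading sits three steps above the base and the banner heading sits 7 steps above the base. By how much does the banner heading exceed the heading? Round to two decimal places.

Step 3: 19.0 × 1.500³ = 64.1250px
Step 7: 19.0 × 1.500⁷ = 324.6328px
Difference: 324.6328 − 64.1250 = 260.5078px

260.51px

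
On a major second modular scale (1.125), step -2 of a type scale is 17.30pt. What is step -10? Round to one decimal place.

17.30 ÷ 1.125⁸ = 17.30 ÷ 2.56578 ≈ 6.743

6.7pt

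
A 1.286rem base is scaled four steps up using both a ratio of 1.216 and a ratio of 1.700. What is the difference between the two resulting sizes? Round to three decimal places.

7.929rem

At 1.216: 1.286 × 1.216⁴ = 2.81174rem
At 1.700: 1.286 × 1.700⁴ = 10.74080rem
Difference: 10.74080 − 2.81174 = 7.92906rem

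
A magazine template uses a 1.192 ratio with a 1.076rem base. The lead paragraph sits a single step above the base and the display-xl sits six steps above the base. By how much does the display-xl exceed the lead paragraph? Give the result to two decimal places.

Step 1: 1.076 × 1.192 = 1.2826rem
Step 6: 1.076 × 1.192⁶ = 3.0865rem
Difference: 3.0865 − 1.2826 = 1.8039rem

1.80rem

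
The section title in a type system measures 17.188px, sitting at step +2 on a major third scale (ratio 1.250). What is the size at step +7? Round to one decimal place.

Moving from step +2 to step +7 is 5 steps up, so multiply by r⁵.
17.188 × 1.250⁵ = 17.188 × 3.05176 ≈ 52.454

52.5px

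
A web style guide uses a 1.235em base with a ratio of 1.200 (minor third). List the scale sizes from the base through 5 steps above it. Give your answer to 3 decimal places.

1.235em, 1.482em, 1.778em, 2.134em, 2.561em, 3.073em

Step 0: 1.235em
Step 1: 1.235 × 1.200 = 1.482
Step 2: 1.235 × 1.200² = 1.778
Step 3: 1.235 × 1.200³ = 2.134
Step 4: 1.235 × 1.200⁴ = 2.561
Step 5: 1.235 × 1.200⁵ = 3.073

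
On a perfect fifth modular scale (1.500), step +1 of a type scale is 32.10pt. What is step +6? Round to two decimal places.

32.10 × 1.500⁵ = 32.10 × 7.59375 ≈ 243.759

243.76pt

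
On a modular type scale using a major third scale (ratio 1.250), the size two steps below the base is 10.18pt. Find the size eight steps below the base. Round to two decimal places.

The gap is -8 − (-2) = -6 steps, so the factor is 1.250^-6.
10.18 ÷ 1.250⁶ = 10.18 ÷ 3.81470 ≈ 2.669

2.67pt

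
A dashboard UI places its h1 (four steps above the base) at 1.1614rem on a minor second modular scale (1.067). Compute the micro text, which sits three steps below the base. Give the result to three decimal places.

0.738rem

1.1614 ÷ 1.067⁷ = 1.1614 ÷ 1.57453 ≈ 0.738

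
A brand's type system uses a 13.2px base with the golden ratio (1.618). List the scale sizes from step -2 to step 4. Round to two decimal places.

Step -2: 13.2 ÷ 1.618² = 5.04
Step -1: 13.2 ÷ 1.618 = 8.16
Step 0: 13.2px
Step 1: 13.2 × 1.618 = 21.36
Step 2: 13.2 × 1.618² = 34.56
Step 3: 13.2 × 1.618³ = 55.91
Step 4: 13.2 × 1.618⁴ = 90.47

5.04px, 8.16px, 13.20px, 21.36px, 34.56px, 55.91px, 90.47px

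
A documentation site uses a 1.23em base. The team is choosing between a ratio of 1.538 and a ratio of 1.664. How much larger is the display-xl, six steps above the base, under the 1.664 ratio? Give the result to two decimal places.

9.83em

At 1.538: 1.23 × 1.538⁶ = 16.2796em
At 1.664: 1.23 × 1.664⁶ = 26.1111em
Difference: 26.1111 − 16.2796 = 9.8315em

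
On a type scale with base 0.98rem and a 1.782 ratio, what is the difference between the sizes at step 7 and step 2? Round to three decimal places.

52.810rem

Step 2: 0.98 × 1.782² = 3.11201rem
Step 7: 0.98 × 1.782⁷ = 55.92165rem
Difference: 55.92165 − 3.11201 = 52.80964rem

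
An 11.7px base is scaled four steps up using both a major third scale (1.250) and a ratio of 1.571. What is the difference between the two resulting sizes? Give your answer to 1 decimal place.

42.7px

Major third: 11.7 × 1.250⁴ = 28.564px
At 1.571: 11.7 × 1.571⁴ = 71.267px
Difference: 71.267 − 28.564 = 42.703px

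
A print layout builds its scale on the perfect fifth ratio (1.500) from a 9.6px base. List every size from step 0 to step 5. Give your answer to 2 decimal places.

9.60px, 14.40px, 21.60px, 32.40px, 48.60px, 72.90px

Step 0: 9.6px
Step 1: 9.6 × 1.500 = 14.40
Step 2: 9.6 × 1.500² = 21.60
Step 3: 9.6 × 1.500³ = 32.40
Step 4: 9.6 × 1.500⁴ = 48.60
Step 5: 9.6 × 1.500⁵ = 72.90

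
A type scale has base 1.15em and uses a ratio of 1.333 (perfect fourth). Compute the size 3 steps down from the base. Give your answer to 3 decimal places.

1.15 ÷ 1.333³ = 1.15 ÷ 2.36859 ≈ 0.486

0.486em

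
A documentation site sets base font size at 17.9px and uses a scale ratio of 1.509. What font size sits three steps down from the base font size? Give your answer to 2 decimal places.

5.21px

17.9 ÷ 1.509³ = 17.9 ÷ 3.43612 ≈ 5.21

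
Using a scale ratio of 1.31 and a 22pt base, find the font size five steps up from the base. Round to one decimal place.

84.9pt

Each step on a modular scale multiplies by the ratio, so the size n steps from the base is base × ratioⁿ.
22.0 × 1.31⁵ = 22.0 × 3.85795 ≈ 84.87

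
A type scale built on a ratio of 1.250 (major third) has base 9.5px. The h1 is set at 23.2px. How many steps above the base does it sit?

4

1.250ⁿ = 23.2 / 9.5 = 2.4421
n = ln(2.4421) / ln(1.250) = 0.8929 / 0.2231 ≈ 4.00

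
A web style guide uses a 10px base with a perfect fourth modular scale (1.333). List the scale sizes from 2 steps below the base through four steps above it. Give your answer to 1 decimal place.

Step -2: 10.0 ÷ 1.333² = 5.6
Step -1: 10.0 ÷ 1.333 = 7.5
Step 0: 10px
Step 1: 10.0 × 1.333 = 13.3
Step 2: 10.0 × 1.333² = 17.8
Step 3: 10.0 × 1.333³ = 23.7
Step 4: 10.0 × 1.333⁴ = 31.6

5.6px, 7.5px, 10.0px, 13.3px, 17.8px, 23.7px, 31.6px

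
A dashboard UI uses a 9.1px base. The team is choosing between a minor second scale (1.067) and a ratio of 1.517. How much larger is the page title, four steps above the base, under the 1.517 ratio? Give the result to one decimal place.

Minor second: 9.1 × 1.067⁴ = 11.795px
At 1.517: 9.1 × 1.517⁴ = 48.193px
Difference: 48.193 − 11.795 = 36.398px

36.4px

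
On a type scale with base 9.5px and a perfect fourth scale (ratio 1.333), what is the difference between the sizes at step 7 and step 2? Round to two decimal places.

54.16px

Step 2: 9.5 × 1.333² = 16.8804px
Step 7: 9.5 × 1.333⁷ = 71.0452px
Difference: 71.0452 − 16.8804 = 54.1648px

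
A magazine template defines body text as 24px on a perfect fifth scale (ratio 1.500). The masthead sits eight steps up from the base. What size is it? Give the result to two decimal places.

615.09px

Every step multiplies by the scale ratio.
24.0 × 1.500⁸ = 24.0 × 25.62891 ≈ 615.09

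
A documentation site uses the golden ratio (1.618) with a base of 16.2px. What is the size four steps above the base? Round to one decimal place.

111.0px

16.2 × 1.618⁴ = 16.2 × 6.85353 ≈ 111.03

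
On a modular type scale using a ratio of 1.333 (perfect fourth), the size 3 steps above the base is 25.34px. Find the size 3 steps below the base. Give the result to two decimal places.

25.34 ÷ 1.333⁶ = 25.34 ÷ 5.61023 ≈ 4.517

4.52px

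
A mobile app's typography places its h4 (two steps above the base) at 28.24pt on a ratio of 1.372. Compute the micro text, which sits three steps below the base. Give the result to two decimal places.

28.24 ÷ 1.372⁵ = 28.24 ÷ 4.86150 ≈ 5.809

5.81pt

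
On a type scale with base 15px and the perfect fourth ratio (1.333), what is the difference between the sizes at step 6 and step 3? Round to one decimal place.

48.6px

Step 3: 15.0 × 1.333³ = 35.529px
Step 6: 15.0 × 1.333⁶ = 84.153px
Difference: 84.153 − 35.529 = 48.624px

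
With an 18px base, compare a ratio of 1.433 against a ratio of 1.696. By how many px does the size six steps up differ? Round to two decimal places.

272.51px

At 1.433: 18.0 × 1.433⁶ = 155.8654px
At 1.696: 18.0 × 1.696⁶ = 428.3784px
Difference: 428.3784 − 155.8654 = 272.5130px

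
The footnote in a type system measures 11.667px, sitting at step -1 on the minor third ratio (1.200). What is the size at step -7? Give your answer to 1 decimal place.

11.667 ÷ 1.200⁶ = 11.667 ÷ 2.98598 ≈ 3.907

3.9px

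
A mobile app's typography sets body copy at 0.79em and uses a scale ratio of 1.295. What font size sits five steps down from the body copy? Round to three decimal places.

0.217em

0.79 ÷ 1.295⁵ = 0.79 ÷ 3.64207 ≈ 0.217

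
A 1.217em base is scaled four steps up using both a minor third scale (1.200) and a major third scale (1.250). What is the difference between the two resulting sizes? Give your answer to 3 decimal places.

0.448em

Minor third: 1.217 × 1.200⁴ = 2.52357em
Major third: 1.217 × 1.250⁴ = 2.97119em
Difference: 2.97119 − 2.52357 = 0.44762em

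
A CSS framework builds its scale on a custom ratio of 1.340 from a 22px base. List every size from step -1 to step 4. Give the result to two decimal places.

Step -1: 22.0 ÷ 1.340 = 16.42
Step 0: 22px
Step 1: 22.0 × 1.340 = 29.48
Step 2: 22.0 × 1.340² = 39.50
Step 3: 22.0 × 1.340³ = 52.93
Step 4: 22.0 × 1.340⁴ = 70.93

16.42px, 22.00px, 29.48px, 39.50px, 52.93px, 70.93px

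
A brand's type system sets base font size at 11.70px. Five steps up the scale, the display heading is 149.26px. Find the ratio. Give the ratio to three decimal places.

r⁵ = 149.26 / 11.70, so r = (149.26/11.70)^(1/5).
r = 12.7573^(1/5) ≈ 1.6640

1.664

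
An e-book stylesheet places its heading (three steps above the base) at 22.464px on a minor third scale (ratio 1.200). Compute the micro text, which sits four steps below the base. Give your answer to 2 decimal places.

6.27px

Moving from step +3 to step -4 is 7 steps down, so divide by r⁷.
22.464 ÷ 1.200⁷ = 22.464 ÷ 3.58318 ≈ 6.269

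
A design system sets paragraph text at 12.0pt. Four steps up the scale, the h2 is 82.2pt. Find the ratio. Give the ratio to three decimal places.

1.618

r⁴ = 82.2 / 12.0, so r = (82.2/12.0)^(1/4).
r = 6.8500^(1/4) ≈ 1.6178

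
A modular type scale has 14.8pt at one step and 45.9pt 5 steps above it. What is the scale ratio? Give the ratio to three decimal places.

The ratio satisfies 14.8 × r⁵ = 45.9, so r = (45.9 / 14.8)^(1/5).
r = 3.1014^(1/5) ≈ 1.2540

1.254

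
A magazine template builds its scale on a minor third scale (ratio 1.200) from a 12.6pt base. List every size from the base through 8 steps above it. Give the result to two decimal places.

12.60pt, 15.12pt, 18.14pt, 21.77pt, 26.13pt, 31.35pt, 37.62pt, 45.15pt, 54.18pt

Step 0: 12.6pt
Step 1: 12.6 × 1.200 = 15.12
Step 2: 12.6 × 1.200² = 18.14
Step 3: 12.6 × 1.200³ = 21.77
Step 4: 12.6 × 1.200⁴ = 26.13
Step 5: 12.6 × 1.200⁵ = 31.35
Step 6: 12.6 × 1.200⁶ = 37.62
Step 7: 12.6 × 1.200⁷ = 45.15
Step 8: 12.6 × 1.200⁸ = 54.18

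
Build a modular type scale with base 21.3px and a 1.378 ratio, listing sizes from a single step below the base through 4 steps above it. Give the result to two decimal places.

Step -1: 21.3 ÷ 1.378 = 15.46
Step 0: 21.3px
Step 1: 21.3 × 1.378 = 29.35
Step 2: 21.3 × 1.378² = 40.45
Step 3: 21.3 × 1.378³ = 55.73
Step 4: 21.3 × 1.378⁴ = 76.80

15.46px, 21.30px, 29.35px, 40.45px, 55.73px, 76.80px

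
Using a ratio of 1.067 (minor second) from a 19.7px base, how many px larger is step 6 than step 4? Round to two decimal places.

3.54px

Step 4: 19.7 × 1.067⁴ = 25.5343px
Step 6: 19.7 × 1.067⁶ = 29.0705px
Difference: 29.0705 − 25.5343 = 3.5362px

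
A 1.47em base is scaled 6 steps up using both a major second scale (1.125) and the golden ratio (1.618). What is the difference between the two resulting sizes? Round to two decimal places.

23.39em

Major second: 1.47 × 1.125⁶ = 2.9801em
Golden ratio: 1.47 × 1.618⁶ = 26.3748em
Difference: 26.3748 − 2.9801 = 23.3947em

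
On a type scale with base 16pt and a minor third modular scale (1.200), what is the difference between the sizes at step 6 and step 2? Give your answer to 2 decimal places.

Step 2: 16.0 × 1.200² = 23.0400pt
Step 6: 16.0 × 1.200⁶ = 47.7757pt
Difference: 47.7757 − 23.0400 = 24.7357pt

24.74pt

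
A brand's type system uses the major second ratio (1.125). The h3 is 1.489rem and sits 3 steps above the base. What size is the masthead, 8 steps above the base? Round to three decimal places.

2.683rem

Moving from step +3 to step +8 is 5 steps up, so multiply by r⁵.
1.489 × 1.125⁵ = 1.489 × 1.80203 ≈ 2.683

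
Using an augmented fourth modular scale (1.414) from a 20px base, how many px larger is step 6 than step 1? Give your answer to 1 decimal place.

131.6px

Step 1: 20.0 × 1.414 = 28.280px
Step 6: 20.0 × 1.414⁶ = 159.855px
Difference: 159.855 − 28.280 = 131.575px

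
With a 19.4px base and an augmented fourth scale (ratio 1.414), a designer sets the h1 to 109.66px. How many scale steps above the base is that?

1.414ⁿ = 109.66 / 19.4 = 5.6526
n = ln(5.6526) / ln(1.414) = 1.7321 / 0.3464 ≈ 5.00

5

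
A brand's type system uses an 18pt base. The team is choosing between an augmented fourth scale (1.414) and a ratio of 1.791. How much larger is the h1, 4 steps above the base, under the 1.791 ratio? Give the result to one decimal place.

113.2pt

Augmented fourth: 18.0 × 1.414⁴ = 71.957pt
At 1.791: 18.0 × 1.791⁴ = 185.206pt
Difference: 185.206 − 71.957 = 113.249pt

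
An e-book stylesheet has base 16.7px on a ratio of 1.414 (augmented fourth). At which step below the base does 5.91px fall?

3

1.414ⁿ = 16.7 / 5.91 = 2.8257
n = ln(2.8257) / ln(1.414) = 1.0388 / 0.3464 ≈ 3.00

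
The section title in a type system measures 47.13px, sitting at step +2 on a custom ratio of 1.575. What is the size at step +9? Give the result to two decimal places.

The gap is 9 − (2) = 7 steps, so the factor is 1.575^7.
47.13 × 1.575⁷ = 47.13 × 24.04163 ≈ 1133.082

1133.08px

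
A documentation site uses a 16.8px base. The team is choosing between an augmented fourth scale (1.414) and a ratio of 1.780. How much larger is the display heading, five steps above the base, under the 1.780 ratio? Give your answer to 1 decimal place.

Augmented fourth: 16.8 × 1.414⁵ = 94.963px
At 1.780: 16.8 × 1.780⁵ = 300.199px
Difference: 300.199 − 94.963 = 205.236px

205.2px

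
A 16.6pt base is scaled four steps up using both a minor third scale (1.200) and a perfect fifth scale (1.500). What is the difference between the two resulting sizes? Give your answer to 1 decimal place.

Minor third: 16.6 × 1.200⁴ = 34.422pt
Perfect fifth: 16.6 × 1.500⁴ = 84.038pt
Difference: 84.038 − 34.422 = 49.616pt

49.6pt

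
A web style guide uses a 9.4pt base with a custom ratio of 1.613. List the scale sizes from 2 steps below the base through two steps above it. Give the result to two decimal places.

3.61pt, 5.83pt, 9.40pt, 15.16pt, 24.46pt

Step -2: 9.4 ÷ 1.613² = 3.61
Step -1: 9.4 ÷ 1.613 = 5.83
Step 0: 9.4pt
Step 1: 9.4 × 1.613 = 15.16
Step 2: 9.4 × 1.613² = 24.46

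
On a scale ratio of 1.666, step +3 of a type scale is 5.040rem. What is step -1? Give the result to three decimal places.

0.654rem

Moving from step +3 to step -1 is 4 steps down, so divide by r⁴.
5.040 ÷ 1.666⁴ = 5.040 ÷ 7.70371 ≈ 0.654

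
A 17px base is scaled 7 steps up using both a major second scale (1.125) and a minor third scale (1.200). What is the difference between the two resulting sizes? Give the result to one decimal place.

22.1px

Major second: 17.0 × 1.125⁷ = 38.772px
Minor third: 17.0 × 1.200⁷ = 60.914px
Difference: 60.914 − 38.772 = 22.142px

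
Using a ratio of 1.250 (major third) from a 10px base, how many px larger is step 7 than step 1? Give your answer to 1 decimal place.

35.2px

Step 1: 10.0 × 1.250 = 12.500px
Step 7: 10.0 × 1.250⁷ = 47.684px
Difference: 47.684 − 12.500 = 35.184px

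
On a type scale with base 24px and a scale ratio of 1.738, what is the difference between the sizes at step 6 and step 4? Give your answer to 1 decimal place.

442.5px

Step 4: 24.0 × 1.738⁴ = 218.983px
Step 6: 24.0 × 1.738⁶ = 661.470px
Difference: 661.470 − 218.983 = 442.487px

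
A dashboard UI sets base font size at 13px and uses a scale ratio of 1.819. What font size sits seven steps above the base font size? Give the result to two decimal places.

856.59px

A modular type scale is a geometric sequence: sizeₙ = base × rⁿ.
13.0 × 1.819⁷ = 13.0 × 65.89142 ≈ 856.59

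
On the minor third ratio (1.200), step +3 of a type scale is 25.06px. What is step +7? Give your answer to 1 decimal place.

52.0px

25.06 × 1.200⁴ = 25.06 × 2.07360 ≈ 51.964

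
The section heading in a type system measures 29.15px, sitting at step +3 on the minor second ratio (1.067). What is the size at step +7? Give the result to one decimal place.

The gap is 7 − (3) = 4 steps, so the factor is 1.067^4.
29.15 × 1.067⁴ = 29.15 × 1.29616 ≈ 37.783

37.8px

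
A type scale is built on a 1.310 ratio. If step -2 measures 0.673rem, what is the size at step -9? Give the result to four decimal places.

The gap is -9 − (-2) = -7 steps, so the factor is 1.310^-7.
0.673 ÷ 1.310⁷ = 0.673 ÷ 6.62063 ≈ 0.1017

0.1017rem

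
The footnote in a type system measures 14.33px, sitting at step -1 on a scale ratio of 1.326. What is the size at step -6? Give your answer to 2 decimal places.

The gap is -6 − (-1) = -5 steps, so the factor is 1.326^-5.
14.33 ÷ 1.326⁵ = 14.33 ÷ 4.09937 ≈ 3.496

3.50px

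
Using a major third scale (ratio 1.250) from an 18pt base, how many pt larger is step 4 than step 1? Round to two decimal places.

21.45pt

Step 1: 18.0 × 1.250 = 22.5000pt
Step 4: 18.0 × 1.250⁴ = 43.9453pt
Difference: 43.9453 − 22.5000 = 21.4453pt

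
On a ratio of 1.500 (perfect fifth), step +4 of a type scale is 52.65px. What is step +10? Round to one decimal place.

The gap is 10 − (4) = 6 steps, so the factor is 1.500^6.
52.65 × 1.500⁶ = 52.65 × 11.39062 ≈ 599.716

599.7px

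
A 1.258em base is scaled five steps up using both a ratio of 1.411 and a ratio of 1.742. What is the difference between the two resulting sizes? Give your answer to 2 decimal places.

At 1.411: 1.258 × 1.411⁵ = 7.0358em
At 1.742: 1.258 × 1.742⁵ = 20.1800em
Difference: 20.1800 − 7.0358 = 13.1442em

13.14em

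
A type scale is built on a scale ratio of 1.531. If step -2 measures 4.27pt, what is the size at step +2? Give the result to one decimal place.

4.27 × 1.531⁴ = 4.27 × 5.49415 ≈ 23.460

23.5pt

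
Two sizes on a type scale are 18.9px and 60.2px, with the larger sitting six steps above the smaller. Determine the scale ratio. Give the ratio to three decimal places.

1.213

r⁶ = 60.2 / 18.9, so r = (60.2/18.9)^(1/6).
r = 3.1852^(1/6) ≈ 1.2130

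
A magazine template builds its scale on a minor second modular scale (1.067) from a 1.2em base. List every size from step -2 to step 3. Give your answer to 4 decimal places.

Step -2: 1.2 ÷ 1.067² = 1.0540
Step -1: 1.2 ÷ 1.067 = 1.1246
Step 0: 1.2em
Step 1: 1.2 × 1.067 = 1.2804
Step 2: 1.2 × 1.067² = 1.3662
Step 3: 1.2 × 1.067³ = 1.4577

1.0540em, 1.1246em, 1.2000em, 1.2804em, 1.3662em, 1.4577em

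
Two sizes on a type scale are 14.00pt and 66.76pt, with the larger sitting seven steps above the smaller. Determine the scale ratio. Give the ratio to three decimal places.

The ratio satisfies 14.00 × r⁷ = 66.76, so r = (66.76 / 14.00)^(1/7).
r = 4.7686^(1/7) ≈ 1.2500

1.250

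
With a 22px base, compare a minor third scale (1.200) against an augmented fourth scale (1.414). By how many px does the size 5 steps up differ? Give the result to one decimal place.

Minor third: 22.0 × 1.200⁵ = 54.743px
Augmented fourth: 22.0 × 1.414⁵ = 124.357px
Difference: 124.357 − 54.743 = 69.614px

69.6px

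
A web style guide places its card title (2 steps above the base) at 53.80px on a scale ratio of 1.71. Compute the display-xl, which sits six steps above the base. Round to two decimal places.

460.01px

53.80 × 1.71⁴ = 53.80 × 8.55036 ≈ 460.009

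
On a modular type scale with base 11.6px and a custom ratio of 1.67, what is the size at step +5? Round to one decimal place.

11.6 × 1.67⁵ = 11.6 × 12.98920 ≈ 150.67

150.7px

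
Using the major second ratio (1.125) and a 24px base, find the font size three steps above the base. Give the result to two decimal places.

24.0 × 1.125³ = 24.0 × 1.42383 ≈ 34.17

34.17px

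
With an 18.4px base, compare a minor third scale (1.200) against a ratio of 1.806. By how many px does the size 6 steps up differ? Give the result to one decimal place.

Minor third: 18.4 × 1.200⁶ = 54.942px
At 1.806: 18.4 × 1.806⁶ = 638.446px
Difference: 638.446 − 54.942 = 583.504px

583.5px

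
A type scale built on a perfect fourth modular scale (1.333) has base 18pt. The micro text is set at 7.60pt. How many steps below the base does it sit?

1.333ⁿ = 18 / 7.60 = 2.3684
n = ln(2.3684) / ln(1.333) = 0.8622 / 0.2874 ≈ 3.00

3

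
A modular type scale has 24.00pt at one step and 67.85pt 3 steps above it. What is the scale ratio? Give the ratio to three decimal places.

The ratio satisfies 24.00 × r³ = 67.85, so r = (67.85 / 24.00)^(1/3).
r = 2.8271^(1/3) ≈ 1.4140

1.414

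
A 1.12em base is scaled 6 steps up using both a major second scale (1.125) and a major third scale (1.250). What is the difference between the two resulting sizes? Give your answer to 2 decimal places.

2.00em

Major second: 1.12 × 1.125⁶ = 2.2706em
Major third: 1.12 × 1.250⁶ = 4.2725em
Difference: 4.2725 − 2.2706 = 2.0019em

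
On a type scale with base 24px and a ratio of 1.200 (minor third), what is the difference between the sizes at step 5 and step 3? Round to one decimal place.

Step 3: 24.0 × 1.200³ = 41.472px
Step 5: 24.0 × 1.200⁵ = 59.720px
Difference: 59.720 − 41.472 = 18.248px

18.2px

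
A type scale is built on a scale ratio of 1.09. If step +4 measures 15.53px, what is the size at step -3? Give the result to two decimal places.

8.50px

15.53 ÷ 1.09⁷ = 15.53 ÷ 1.82804 ≈ 8.495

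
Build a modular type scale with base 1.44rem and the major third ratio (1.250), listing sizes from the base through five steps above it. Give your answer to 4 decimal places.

1.4400rem, 1.8000rem, 2.2500rem, 2.8125rem, 3.5156rem, 4.3945rem

Step 0: 1.44rem
Step 1: 1.44 × 1.250 = 1.8000
Step 2: 1.44 × 1.250² = 2.2500
Step 3: 1.44 × 1.250³ = 2.8125
Step 4: 1.44 × 1.250⁴ = 3.5156
Step 5: 1.44 × 1.250⁵ = 4.3945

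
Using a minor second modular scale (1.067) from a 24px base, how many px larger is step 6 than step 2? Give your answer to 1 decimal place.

8.1px

Step 2: 24.0 × 1.067² = 27.324px
Step 6: 24.0 × 1.067⁶ = 35.416px
Difference: 35.416 − 27.324 = 8.092px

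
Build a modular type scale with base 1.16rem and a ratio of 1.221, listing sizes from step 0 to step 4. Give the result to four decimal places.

Step 0: 1.16rem
Step 1: 1.16 × 1.221 = 1.4164
Step 2: 1.16 × 1.221² = 1.7294
Step 3: 1.16 × 1.221³ = 2.1116
Step 4: 1.16 × 1.221⁴ = 2.5782

1.1600rem, 1.4164rem, 1.7294rem, 2.1116rem, 2.5782rem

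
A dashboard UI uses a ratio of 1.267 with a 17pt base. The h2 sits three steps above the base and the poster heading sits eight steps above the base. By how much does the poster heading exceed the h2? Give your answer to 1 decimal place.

Step 3: 17.0 × 1.267³ = 34.576pt
Step 8: 17.0 × 1.267⁸ = 112.892pt
Difference: 112.892 − 34.576 = 78.316pt

78.3pt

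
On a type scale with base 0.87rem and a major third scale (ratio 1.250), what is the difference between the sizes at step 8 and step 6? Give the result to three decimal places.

1.867rem

Step 6: 0.87 × 1.250⁶ = 3.31879rem
Step 8: 0.87 × 1.250⁸ = 5.18560rem
Difference: 5.18560 − 3.31879 = 1.86681rem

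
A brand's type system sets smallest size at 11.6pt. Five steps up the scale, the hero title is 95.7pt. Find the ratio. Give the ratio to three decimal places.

1.525

The ratio satisfies 11.6 × r⁵ = 95.7, so r = (95.7 / 11.6)^(1/5).
r = 8.2500^(1/5) ≈ 1.5251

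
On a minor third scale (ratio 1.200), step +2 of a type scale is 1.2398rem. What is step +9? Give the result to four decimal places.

4.4424rem

1.2398 × 1.200⁷ = 1.2398 × 3.58318 ≈ 4.4424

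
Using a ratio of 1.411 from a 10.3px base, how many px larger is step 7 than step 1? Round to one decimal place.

100.2px

Step 1: 10.3 × 1.411 = 14.533px
Step 7: 10.3 × 1.411⁷ = 114.690px
Difference: 114.690 − 14.533 = 100.157px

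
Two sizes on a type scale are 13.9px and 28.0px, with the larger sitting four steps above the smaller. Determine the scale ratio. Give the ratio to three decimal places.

The ratio satisfies 13.9 × r⁴ = 28.0, so r = (28.0 / 13.9)^(1/4).
r = 2.0144^(1/4) ≈ 1.1913

1.191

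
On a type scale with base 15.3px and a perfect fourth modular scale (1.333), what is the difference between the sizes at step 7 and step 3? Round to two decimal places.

Step 3: 15.3 × 1.333³ = 36.2395px
Step 7: 15.3 × 1.333⁷ = 114.4201px
Difference: 114.4201 − 36.2395 = 78.1806px

78.18px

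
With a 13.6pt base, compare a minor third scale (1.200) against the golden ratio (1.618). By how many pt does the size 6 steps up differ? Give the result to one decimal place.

Minor third: 13.6 × 1.200⁶ = 40.609pt
Golden ratio: 13.6 × 1.618⁶ = 244.011pt
Difference: 244.011 − 40.609 = 203.402pt

203.4pt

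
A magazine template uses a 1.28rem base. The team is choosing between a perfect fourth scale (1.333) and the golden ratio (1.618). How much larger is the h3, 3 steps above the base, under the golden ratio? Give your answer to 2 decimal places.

2.39rem

Perfect fourth: 1.28 × 1.333³ = 3.0318rem
Golden ratio: 1.28 × 1.618³ = 5.4218rem
Difference: 5.4218 − 3.0318 = 2.3900rem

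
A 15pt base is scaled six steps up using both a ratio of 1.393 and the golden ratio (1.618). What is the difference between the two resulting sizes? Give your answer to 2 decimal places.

At 1.393: 15.0 × 1.393⁶ = 109.5968pt
Golden ratio: 15.0 × 1.618⁶ = 269.1302pt
Difference: 269.1302 − 109.5968 = 159.5334pt

159.53pt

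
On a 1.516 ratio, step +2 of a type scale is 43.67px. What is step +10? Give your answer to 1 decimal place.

1218.4px

43.67 × 1.516⁸ = 43.67 × 27.89932 ≈ 1218.363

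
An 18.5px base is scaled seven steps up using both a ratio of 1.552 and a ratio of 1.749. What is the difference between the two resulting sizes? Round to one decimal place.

524.9px

At 1.552: 18.5 × 1.552⁷ = 401.249px
At 1.749: 18.5 × 1.749⁷ = 926.191px
Difference: 926.191 − 401.249 = 524.942px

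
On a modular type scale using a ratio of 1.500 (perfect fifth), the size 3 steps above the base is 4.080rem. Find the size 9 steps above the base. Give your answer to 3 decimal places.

46.474rem

The gap is 9 − (3) = 6 steps, so the factor is 1.500^6.
4.080 × 1.500⁶ = 4.080 × 11.39062 ≈ 46.474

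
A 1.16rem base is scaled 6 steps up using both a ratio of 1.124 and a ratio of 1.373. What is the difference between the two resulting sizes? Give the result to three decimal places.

5.432rem

At 1.124: 1.16 × 1.124⁶ = 2.33914rem
At 1.373: 1.16 × 1.373⁶ = 7.77108rem
Difference: 7.77108 − 2.33914 = 5.43194rem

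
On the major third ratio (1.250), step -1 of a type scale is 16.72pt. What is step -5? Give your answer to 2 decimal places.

6.85pt

16.72 ÷ 1.250⁴ = 16.72 ÷ 2.44141 ≈ 6.849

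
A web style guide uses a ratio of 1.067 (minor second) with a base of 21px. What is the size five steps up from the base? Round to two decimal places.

Every step multiplies by the scale ratio.
21.0 × 1.067⁵ = 21.0 × 1.38300 ≈ 29.04

29.04px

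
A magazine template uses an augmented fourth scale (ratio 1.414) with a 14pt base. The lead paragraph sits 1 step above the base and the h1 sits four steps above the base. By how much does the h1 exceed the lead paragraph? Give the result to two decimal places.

Step 1: 14.0 × 1.414 = 19.7960pt
Step 4: 14.0 × 1.414⁴ = 55.9662pt
Difference: 55.9662 − 19.7960 = 36.1702pt

36.17pt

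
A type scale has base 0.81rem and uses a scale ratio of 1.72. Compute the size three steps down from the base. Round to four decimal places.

0.1592rem

0.81 ÷ 1.72³ = 0.81 ÷ 5.08845 ≈ 0.1592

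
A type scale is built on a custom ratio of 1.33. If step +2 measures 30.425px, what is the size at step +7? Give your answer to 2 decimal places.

126.62px

The gap is 7 − (2) = 5 steps, so the factor is 1.33^5.
30.425 × 1.33⁵ = 30.425 × 4.16158 ≈ 126.616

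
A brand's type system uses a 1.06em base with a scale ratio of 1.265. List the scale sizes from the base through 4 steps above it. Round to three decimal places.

1.060em, 1.341em, 1.696em, 2.146em, 2.714em

Step 0: 1.06em
Step 1: 1.06 × 1.265 = 1.341
Step 2: 1.06 × 1.265² = 1.696
Step 3: 1.06 × 1.265³ = 2.146
Step 4: 1.06 × 1.265⁴ = 2.714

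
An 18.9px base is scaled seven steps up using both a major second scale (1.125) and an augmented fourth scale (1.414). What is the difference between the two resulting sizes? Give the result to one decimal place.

Major second: 18.9 × 1.125⁷ = 43.105px
Augmented fourth: 18.9 × 1.414⁷ = 213.603px
Difference: 213.603 − 43.105 = 170.498px

170.5px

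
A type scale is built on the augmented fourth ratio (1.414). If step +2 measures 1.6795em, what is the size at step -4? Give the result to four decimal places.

The gap is -4 − (2) = -6 steps, so the factor is 1.414^-6.
1.6795 ÷ 1.414⁶ = 1.6795 ÷ 7.99275 ≈ 0.2101

0.2101em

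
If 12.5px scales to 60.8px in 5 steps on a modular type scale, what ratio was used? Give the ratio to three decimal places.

1.372

r⁵ = 60.8 / 12.5, so r = (60.8/12.5)^(1/5).
r = 4.8640^(1/5) ≈ 1.3721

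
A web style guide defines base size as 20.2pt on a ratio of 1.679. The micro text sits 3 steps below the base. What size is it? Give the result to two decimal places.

4.27pt

Every step multiplies by the scale ratio.
20.2 ÷ 1.679³ = 20.2 ÷ 4.73317 ≈ 4.27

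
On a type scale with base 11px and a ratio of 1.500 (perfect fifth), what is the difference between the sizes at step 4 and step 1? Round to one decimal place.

Step 1: 11.0 × 1.500 = 16.500px
Step 4: 11.0 × 1.500⁴ = 55.688px
Difference: 55.688 − 16.500 = 39.188px

39.2px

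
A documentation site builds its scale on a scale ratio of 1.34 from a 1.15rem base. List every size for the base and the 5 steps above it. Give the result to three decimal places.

Step 0: 1.15rem
Step 1: 1.15 × 1.34 = 1.541
Step 2: 1.15 × 1.34² = 2.065
Step 3: 1.15 × 1.34³ = 2.767
Step 4: 1.15 × 1.34⁴ = 3.708
Step 5: 1.15 × 1.34⁵ = 4.968

1.150rem, 1.541rem, 2.065rem, 2.767rem, 3.708rem, 4.968rem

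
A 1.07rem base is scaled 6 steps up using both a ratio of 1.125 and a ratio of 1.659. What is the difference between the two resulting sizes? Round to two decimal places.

20.14rem

At 1.125: 1.07 × 1.125⁶ = 2.1692rem
At 1.659: 1.07 × 1.659⁶ = 22.3081rem
Difference: 22.3081 − 2.1692 = 20.1389rem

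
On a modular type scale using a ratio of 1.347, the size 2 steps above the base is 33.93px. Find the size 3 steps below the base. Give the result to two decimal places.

7.65px

Moving from step +2 to step -3 is 5 steps down, so divide by r⁵.
33.93 ÷ 1.347⁵ = 33.93 ÷ 4.43443 ≈ 7.651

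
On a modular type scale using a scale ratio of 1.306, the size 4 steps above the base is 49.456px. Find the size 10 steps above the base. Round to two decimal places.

The gap is 10 − (4) = 6 steps, so the factor is 1.306^6.
49.456 × 1.306⁶ = 49.456 × 4.96203 ≈ 245.402

245.40px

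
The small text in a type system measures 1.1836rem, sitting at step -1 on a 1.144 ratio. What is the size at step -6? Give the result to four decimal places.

0.6041rem

1.1836 ÷ 1.144⁵ = 1.1836 ÷ 1.95943 ≈ 0.6041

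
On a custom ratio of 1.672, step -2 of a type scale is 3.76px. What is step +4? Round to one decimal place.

Moving from step -2 to step +4 is 6 steps up, so multiply by r⁶.
3.76 × 1.672⁶ = 3.76 × 21.84830 ≈ 82.150

82.1px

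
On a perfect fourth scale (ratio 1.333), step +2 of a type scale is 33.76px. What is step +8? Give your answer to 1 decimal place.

189.4px

33.76 × 1.333⁶ = 33.76 × 5.61023 ≈ 189.401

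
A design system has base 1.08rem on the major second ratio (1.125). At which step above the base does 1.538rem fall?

3

1.125ⁿ = 1.538 / 1.08 = 1.4241
n = ln(1.4241) / ln(1.125) = 0.3535 / 0.1178 ≈ 3.00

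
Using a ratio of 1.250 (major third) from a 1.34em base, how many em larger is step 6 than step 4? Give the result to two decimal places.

Step 4: 1.34 × 1.250⁴ = 3.2715em
Step 6: 1.34 × 1.250⁶ = 5.1117em
Difference: 5.1117 − 3.2715 = 1.8402em

1.84em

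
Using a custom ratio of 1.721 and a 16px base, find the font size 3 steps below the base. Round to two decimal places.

3.14px

Every step multiplies by the scale ratio.
16.0 ÷ 1.721³ = 16.0 ÷ 5.09733 ≈ 3.14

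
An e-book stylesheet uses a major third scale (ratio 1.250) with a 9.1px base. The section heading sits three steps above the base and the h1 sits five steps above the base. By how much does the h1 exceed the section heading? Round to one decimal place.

10.0px

Step 3: 9.1 × 1.250³ = 17.773px
Step 5: 9.1 × 1.250⁵ = 27.771px
Difference: 27.771 − 17.773 = 9.998px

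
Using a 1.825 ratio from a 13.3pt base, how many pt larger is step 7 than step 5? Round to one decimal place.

627.5pt

Step 5: 13.3 × 1.825⁵ = 269.256pt
Step 7: 13.3 × 1.825⁷ = 896.792pt
Difference: 896.792 − 269.256 = 627.536pt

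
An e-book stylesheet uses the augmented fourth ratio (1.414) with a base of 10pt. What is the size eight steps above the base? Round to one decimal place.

159.8pt

Every step multiplies by the scale ratio.
10.0 × 1.414⁸ = 10.0 × 15.98068 ≈ 159.81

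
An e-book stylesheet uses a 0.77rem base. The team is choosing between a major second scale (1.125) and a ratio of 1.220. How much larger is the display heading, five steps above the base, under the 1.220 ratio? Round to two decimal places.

0.69rem

Major second: 0.77 × 1.125⁵ = 1.3876rem
At 1.220: 0.77 × 1.220⁵ = 2.0811rem
Difference: 2.0811 − 1.3876 = 0.6935rem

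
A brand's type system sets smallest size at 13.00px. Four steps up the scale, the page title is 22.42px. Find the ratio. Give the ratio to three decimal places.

r⁴ = 22.42 / 13.00, so r = (22.42/13.00)^(1/4).
r = 1.7246^(1/4) ≈ 1.1460

1.146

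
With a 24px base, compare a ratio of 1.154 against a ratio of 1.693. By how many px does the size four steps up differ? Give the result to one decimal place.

At 1.154: 24.0 × 1.154⁴ = 42.563px
At 1.693: 24.0 × 1.693⁴ = 197.169px
Difference: 197.169 − 42.563 = 154.606px

154.6px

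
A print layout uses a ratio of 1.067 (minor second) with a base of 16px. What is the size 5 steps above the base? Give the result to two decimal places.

22.13px

16.0 × 1.067⁵ = 16.0 × 1.38300 ≈ 22.13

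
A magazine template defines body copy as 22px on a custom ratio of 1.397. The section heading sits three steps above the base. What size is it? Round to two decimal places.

A modular type scale is a geometric sequence: sizeₙ = base × rⁿ.
22.0 × 1.397³ = 22.0 × 2.72640 ≈ 59.98

59.98px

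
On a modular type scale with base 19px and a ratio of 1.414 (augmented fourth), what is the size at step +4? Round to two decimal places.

75.95px

19.0 × 1.414⁴ = 19.0 × 3.99758 ≈ 75.95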